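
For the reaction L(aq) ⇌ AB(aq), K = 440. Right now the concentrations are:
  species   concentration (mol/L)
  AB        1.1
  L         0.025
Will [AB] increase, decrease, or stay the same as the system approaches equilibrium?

increase

Q = [AB] / [L] = (1.1) / (0.025) = 44
Q = 44 < K = 440: net forward reaction.
AB is a product, so it increases.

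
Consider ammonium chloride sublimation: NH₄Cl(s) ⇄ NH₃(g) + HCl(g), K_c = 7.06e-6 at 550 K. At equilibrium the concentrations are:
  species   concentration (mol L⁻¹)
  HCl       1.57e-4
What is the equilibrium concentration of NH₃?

[NH₃] = 0.0450 mol L⁻¹

(NH₄Cl is a pure solid — omitted from K_c.)
At equilibrium, K_c = [NH₃]·[HCl] = 7.06e-6.
([NH₃])·(1.57e-4) = 7.06e-6
[NH₃] = 0.0450 mol L⁻¹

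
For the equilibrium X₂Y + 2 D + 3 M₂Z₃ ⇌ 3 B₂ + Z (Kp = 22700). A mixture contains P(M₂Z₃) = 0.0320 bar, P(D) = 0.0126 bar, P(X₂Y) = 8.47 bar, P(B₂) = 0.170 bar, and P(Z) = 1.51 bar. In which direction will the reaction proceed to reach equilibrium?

Qp = P(B₂)³·P(Z) / (P(X₂Y)·P(D)²·P(M₂Z₃)³) = (0.170)³·(1.51) / ((8.47)·(0.0126)²·(0.0320)³) = 1.68×10⁵
Qp = 1.68×10⁵ > Kp = 22700, so the reverse reaction proceeds.

reverse (toward reactants)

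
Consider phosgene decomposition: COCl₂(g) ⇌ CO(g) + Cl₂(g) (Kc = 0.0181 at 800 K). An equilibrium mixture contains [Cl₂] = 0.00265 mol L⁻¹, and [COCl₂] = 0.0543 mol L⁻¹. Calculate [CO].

[CO] = 0.371 mol L⁻¹

At equilibrium, Kc = [CO]·[Cl₂] / [COCl₂] = 0.0181.
([CO])·(0.00265) / (0.0543) = 0.0181
[CO] = 0.371 mol L⁻¹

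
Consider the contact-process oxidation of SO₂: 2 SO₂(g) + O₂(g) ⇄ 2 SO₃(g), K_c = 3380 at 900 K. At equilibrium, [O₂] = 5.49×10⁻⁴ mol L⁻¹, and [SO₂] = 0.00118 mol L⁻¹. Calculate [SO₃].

At equilibrium, K_c = [SO₃]² / ([SO₂]²·[O₂]) = 3380.
([SO₃])² / ((0.00118)²·(5.49×10⁻⁴)) = 3380
[SO₃]² = 2.58×10⁻⁶ ⇒ [SO₃] = 0.00161 mol L⁻¹

[SO₃] = 0.00161 mol L⁻¹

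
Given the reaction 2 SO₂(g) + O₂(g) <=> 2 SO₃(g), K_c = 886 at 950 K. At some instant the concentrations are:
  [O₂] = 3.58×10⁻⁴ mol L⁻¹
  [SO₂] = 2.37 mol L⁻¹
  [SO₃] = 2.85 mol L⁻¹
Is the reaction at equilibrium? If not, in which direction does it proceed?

Q_c = [SO₃]² / ([SO₂]²·[O₂]) = (2.85)² / ((2.37)²·(3.58×10⁻⁴)) = 4040
Q_c = 4040 > K_c = 886, so the reverse reaction proceeds.

in the reverse direction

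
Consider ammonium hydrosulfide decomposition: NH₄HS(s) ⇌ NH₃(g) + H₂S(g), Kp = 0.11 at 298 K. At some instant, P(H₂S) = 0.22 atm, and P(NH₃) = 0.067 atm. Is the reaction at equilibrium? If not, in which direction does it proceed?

to the right

(NH₄HS is a pure solid — omitted from Qp.)
Qp = P(NH₃)·P(H₂S) = (0.067)·(0.22) = 0.015
Qp = 0.015 < Kp = 0.11, so the forward reaction proceeds.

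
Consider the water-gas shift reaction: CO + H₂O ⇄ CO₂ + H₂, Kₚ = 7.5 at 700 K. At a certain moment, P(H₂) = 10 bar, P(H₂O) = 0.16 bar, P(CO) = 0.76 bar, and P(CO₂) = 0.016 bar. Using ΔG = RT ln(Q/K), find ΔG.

Qₚ = P(CO₂)·P(H₂) / (P(CO)·P(H₂O)) = (0.016)·(10) / ((0.76)·(0.16)) = 1.32
ΔG = RT ln(Qₚ/Kₚ) = (8.314 J mol⁻¹ K⁻¹)(700 K) × ln(1.32/7.5)
   = (5.820 kJ/mol)(-1.737) = -10.1 kJ/mol
ΔG < 0, so the forward reaction is spontaneous (proceeds forward).

ΔG = -10.1 kJ/mol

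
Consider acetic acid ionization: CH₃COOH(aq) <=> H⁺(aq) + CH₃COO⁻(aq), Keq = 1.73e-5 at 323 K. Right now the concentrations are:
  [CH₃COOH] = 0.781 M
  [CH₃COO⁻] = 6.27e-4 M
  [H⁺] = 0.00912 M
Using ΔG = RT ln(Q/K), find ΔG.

Q = [H⁺]·[CH₃COO⁻] / [CH₃COOH] = (0.00912)·(6.27e-4) / (0.781) = 7.32e-6
ΔG = RT ln(Q/Keq) = (8.314 J mol⁻¹ K⁻¹)(323 K) × ln(7.32e-6/1.73e-5)
   = (2.685 kJ/mol)(-0.8601) = -2.31 kJ/mol
ΔG < 0, so the forward reaction is spontaneous (proceeds forward).

ΔG = -2.31 kJ/mol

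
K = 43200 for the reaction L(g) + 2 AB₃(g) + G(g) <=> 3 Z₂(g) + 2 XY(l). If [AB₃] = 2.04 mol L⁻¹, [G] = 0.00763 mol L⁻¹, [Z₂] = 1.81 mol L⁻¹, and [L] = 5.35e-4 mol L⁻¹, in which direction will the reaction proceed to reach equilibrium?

toward reactants

(XY is a pure liquid — omitted from Q.)
Q = [Z₂]³ / ([L]·[AB₃]²·[G]) = (1.81)³ / ((5.35e-4)·(2.04)²·(0.00763)) = 3.49e5
Q = 3.49e5 > K = 43200, so the reverse reaction proceeds.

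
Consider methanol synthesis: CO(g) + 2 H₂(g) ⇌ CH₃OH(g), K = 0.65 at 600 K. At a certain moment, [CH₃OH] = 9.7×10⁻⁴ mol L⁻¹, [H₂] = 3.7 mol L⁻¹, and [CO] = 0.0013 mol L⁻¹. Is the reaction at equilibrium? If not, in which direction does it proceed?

toward products

Q = [CH₃OH] / ([CO]·[H₂]²) = (9.7×10⁻⁴) / ((0.0013)·(3.7)²) = 0.055
Q = 0.055 < K = 0.65, so the forward reaction proceeds.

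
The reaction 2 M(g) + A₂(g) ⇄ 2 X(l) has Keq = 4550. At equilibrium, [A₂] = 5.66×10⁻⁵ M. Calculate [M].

(X is a pure liquid — omitted from Keq.)
At equilibrium, Keq = 1 / ([M]²·[A₂]) = 4550.
1 / (([M])²·(5.66×10⁻⁵)) = 4550
[M]² = 3.88 ⇒ [M] = 1.97 M

[M] = 1.97 M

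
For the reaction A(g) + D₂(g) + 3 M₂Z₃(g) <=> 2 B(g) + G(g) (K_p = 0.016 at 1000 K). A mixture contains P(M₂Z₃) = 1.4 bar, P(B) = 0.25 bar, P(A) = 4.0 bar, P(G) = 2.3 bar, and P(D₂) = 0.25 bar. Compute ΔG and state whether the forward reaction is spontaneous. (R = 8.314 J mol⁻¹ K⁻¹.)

ΔG = 9.86 kJ/mol; the forward reaction is non-spontaneous

Q_p = P(B)²·P(G) / (P(A)·P(D₂)·P(M₂Z₃)³) = (0.25)²·(2.3) / ((4.0)·(0.25)·(1.4)³) = 0.0524
ΔG = RT ln(Q_p/K_p) = (8.314 J mol⁻¹ K⁻¹)(1000 K) × ln(0.0524/0.016)
   = (8.314 kJ/mol)(1.186) = 9.86 kJ/mol
ΔG > 0, so the forward reaction is non-spontaneous (proceeds in reverse).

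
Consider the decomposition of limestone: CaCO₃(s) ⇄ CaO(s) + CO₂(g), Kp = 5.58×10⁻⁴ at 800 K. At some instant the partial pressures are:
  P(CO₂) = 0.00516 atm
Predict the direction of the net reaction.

(CaCO₃, CaO are pure solids — omitted from Qp.)
Qp = P(CO₂) = 0.00516
Qp = 0.00516 > Kp = 5.58×10⁻⁴, so the reverse reaction proceeds.

in the reverse direction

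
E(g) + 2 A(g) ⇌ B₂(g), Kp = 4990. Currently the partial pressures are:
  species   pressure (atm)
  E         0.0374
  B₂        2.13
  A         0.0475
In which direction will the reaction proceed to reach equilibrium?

reverse (toward reactants)

Qp = P(B₂) / (P(E)·P(A)²) = (2.13) / ((0.0374)·(0.0475)²) = 25200
Qp = 25200 > Kp = 4990, so the reverse reaction proceeds.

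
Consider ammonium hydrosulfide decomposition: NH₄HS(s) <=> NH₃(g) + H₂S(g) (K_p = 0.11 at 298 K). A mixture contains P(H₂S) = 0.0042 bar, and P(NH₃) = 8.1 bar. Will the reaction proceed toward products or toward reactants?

(NH₄HS is a pure solid — omitted from Q_p.)
Q_p = P(NH₃)·P(H₂S) = (8.1)·(0.0042) = 0.034
Q_p = 0.034 < K_p = 0.11, so the forward reaction proceeds.

forward (toward products)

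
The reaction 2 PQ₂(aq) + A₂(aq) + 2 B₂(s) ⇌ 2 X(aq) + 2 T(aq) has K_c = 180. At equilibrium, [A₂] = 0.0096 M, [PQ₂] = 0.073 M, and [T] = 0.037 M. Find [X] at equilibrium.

[X] = 2.6 M

(B₂ is a pure solid — omitted from K_c.)
At equilibrium, K_c = [X]²·[T]² / ([PQ₂]²·[A₂]) = 180.
([X])²·(0.037)² / ((0.073)²·(0.0096)) = 180
[X]² = 6.73 ⇒ [X] = 2.6 M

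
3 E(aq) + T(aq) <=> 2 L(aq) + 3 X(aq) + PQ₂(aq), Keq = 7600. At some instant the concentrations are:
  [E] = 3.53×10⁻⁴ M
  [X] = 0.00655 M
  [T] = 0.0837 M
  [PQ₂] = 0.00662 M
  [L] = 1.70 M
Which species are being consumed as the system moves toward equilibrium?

E, T (reactants)

Q = [L]²·[X]³·[PQ₂] / ([E]³·[T]) = (1.70)²·(0.00655)³·(0.00662) / ((3.53×10⁻⁴)³·(0.0837)) = 1460
Q = 1460 < Keq = 7600: net forward reaction.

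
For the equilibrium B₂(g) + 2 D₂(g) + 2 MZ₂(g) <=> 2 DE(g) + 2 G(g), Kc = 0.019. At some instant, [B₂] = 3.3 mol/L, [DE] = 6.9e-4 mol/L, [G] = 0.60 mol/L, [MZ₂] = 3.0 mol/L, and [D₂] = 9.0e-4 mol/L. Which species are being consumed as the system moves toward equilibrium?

B₂, D₂, MZ₂ (reactants)

Qc = [DE]²·[G]² / ([B₂]·[D₂]²·[MZ₂]²) = (6.9e-4)²·(0.60)² / ((3.3)·(9.0e-4)²·(3.0)²) = 0.0071
Qc = 0.0071 < Kc = 0.019: net forward reaction.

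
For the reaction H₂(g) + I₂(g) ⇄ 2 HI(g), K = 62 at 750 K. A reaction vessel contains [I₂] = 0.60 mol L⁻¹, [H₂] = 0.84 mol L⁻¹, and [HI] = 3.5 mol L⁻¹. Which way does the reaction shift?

Q = [HI]² / ([H₂]·[I₂]) = (3.5)² / ((0.84)·(0.60)) = 24
Q = 24 < K = 62, so the forward reaction proceeds.

forward (toward products)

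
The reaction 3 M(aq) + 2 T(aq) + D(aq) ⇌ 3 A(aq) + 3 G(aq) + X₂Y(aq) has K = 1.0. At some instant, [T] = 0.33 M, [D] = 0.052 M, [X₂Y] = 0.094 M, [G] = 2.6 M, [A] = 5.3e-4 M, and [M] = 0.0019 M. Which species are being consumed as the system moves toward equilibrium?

Q = [A]³·[G]³·[X₂Y] / ([M]³·[T]²·[D]) = (5.3e-4)³·(2.6)³·(0.094) / ((0.0019)³·(0.33)²·(0.052)) = 6.3
Q = 6.3 > K = 1.0: net reverse reaction.

A, G, X₂Y (products)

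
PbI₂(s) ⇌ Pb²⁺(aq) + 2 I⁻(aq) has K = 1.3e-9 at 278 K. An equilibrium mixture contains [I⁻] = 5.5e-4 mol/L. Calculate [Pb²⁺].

[Pb²⁺] = 0.0043 mol/L

(PbI₂ is a pure solid — omitted from K.)
At equilibrium, K = [Pb²⁺]·[I⁻]² = 1.3e-9.
([Pb²⁺])·(5.5e-4)² = 1.3e-9
[Pb²⁺] = 0.00430 = 0.0043 mol/L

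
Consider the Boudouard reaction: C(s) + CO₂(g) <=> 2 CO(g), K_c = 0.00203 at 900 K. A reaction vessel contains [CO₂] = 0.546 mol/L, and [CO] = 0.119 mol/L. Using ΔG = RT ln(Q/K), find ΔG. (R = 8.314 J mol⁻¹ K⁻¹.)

(C is a pure solid — omitted from Q_c.)
Q_c = [CO]² / [CO₂] = (0.119)² / (0.546) = 0.0259
ΔG = RT ln(Q_c/K_c) = (8.314 J mol⁻¹ K⁻¹)(900 K) × ln(0.0259/0.00203)
   = (7.483 kJ/mol)(2.546) = 19.1 kJ/mol
ΔG > 0, so the forward reaction is non-spontaneous (proceeds in reverse).

ΔG = 19.1 kJ/mol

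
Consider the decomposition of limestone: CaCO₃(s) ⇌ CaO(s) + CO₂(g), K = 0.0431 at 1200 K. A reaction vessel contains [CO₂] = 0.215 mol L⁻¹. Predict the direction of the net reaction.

(CaCO₃, CaO are pure solids — omitted from Q.)
Q = [CO₂] = 0.215
Q = 0.215 > K = 0.0431, so the reverse reaction proceeds.

toward reactants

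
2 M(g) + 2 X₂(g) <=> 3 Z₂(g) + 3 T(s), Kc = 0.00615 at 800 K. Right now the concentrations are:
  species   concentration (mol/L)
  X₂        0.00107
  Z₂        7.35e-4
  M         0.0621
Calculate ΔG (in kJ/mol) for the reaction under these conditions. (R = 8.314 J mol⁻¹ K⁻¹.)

ΔG = 17.8 kJ/mol

(T is a pure solid — omitted from Qc.)
Qc = [Z₂]³ / ([M]²·[X₂]²) = (7.35e-4)³ / ((0.0621)²·(0.00107)²) = 0.0899
ΔG = RT ln(Qc/Kc) = (8.314 J mol⁻¹ K⁻¹)(800 K) × ln(0.0899/0.00615)
   = (6.651 kJ/mol)(2.682) = 17.8 kJ/mol
ΔG > 0, so the forward reaction is non-spontaneous (proceeds in reverse).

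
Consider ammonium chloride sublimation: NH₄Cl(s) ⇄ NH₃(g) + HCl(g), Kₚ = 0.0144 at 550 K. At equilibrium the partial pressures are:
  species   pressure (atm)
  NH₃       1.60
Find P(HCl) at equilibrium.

P(HCl) = 0.00900 atm

(NH₄Cl is a pure solid — omitted from Kₚ.)
At equilibrium, Kₚ = P(NH₃)·P(HCl) = 0.0144.
(1.60)·(P(HCl)) = 0.0144
P(HCl) = 0.00900 atm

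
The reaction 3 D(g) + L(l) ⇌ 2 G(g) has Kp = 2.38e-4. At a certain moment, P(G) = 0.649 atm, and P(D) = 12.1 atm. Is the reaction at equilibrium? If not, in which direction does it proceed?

(L is a pure liquid — omitted from Qp.)
Qp = P(G)² / P(D)³ = (0.649)² / (12.1)³ = 2.38e-4
Qp = 2.38e-4 = Kp, so the system is already at equilibrium.

neither direction; the system is at equilibrium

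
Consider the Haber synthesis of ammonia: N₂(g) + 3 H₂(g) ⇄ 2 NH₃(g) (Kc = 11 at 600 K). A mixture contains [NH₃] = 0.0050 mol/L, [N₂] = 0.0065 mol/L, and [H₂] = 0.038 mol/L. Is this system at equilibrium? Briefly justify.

no; Q > K, reaction proceeds in reverse

Qc = [NH₃]² / ([N₂]·[H₂]³) = (0.0050)² / ((0.0065)·(0.038)³) = 70
Qc = 70 > Kc = 11: net reverse reaction.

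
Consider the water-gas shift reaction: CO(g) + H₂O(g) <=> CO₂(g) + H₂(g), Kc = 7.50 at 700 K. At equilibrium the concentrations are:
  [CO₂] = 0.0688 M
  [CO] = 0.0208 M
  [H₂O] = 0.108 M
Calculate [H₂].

[H₂] = 0.245 M

At equilibrium, Kc = [CO₂]·[H₂] / ([CO]·[H₂O]) = 7.50.
(0.0688)·([H₂]) / ((0.0208)·(0.108)) = 7.50
[H₂] = 0.245 M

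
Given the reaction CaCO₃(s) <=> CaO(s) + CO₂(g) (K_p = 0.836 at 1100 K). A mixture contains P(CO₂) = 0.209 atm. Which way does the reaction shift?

forward (toward products)

(CaCO₃, CaO are pure solids — omitted from Q_p.)
Q_p = P(CO₂) = 0.209
Q_p = 0.209 < K_p = 0.836, so the forward reaction proceeds.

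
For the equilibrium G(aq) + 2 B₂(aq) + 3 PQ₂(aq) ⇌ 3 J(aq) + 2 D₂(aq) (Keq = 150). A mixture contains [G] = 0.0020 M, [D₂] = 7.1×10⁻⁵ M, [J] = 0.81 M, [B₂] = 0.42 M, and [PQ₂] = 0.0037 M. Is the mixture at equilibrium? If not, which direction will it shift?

Q = [J]³·[D₂]² / ([G]·[B₂]²·[PQ₂]³) = (0.81)³·(7.1×10⁻⁵)² / ((0.0020)·(0.42)²·(0.0037)³) = 150
Q = 150 = Keq; the system is at equilibrium.

yes, at equilibrium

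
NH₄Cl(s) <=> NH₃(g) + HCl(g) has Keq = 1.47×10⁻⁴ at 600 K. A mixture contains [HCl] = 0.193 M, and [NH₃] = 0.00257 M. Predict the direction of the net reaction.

in the reverse direction

(NH₄Cl is a pure solid — omitted from Q.)
Q = [NH₃]·[HCl] = (0.00257)·(0.193) = 4.96×10⁻⁴
Q = 4.96×10⁻⁴ > Keq = 1.47×10⁻⁴, so the reverse reaction proceeds.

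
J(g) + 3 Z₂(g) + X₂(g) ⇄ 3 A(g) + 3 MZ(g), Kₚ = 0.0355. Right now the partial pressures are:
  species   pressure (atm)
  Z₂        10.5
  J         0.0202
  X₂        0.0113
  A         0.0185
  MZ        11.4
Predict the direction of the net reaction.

Qₚ = P(A)³·P(MZ)³ / (P(J)·P(Z₂)³·P(X₂)) = (0.0185)³·(11.4)³ / ((0.0202)·(10.5)³·(0.0113)) = 0.0355
Qₚ = 0.0355 = Kₚ, so the system is already at equilibrium.

at equilibrium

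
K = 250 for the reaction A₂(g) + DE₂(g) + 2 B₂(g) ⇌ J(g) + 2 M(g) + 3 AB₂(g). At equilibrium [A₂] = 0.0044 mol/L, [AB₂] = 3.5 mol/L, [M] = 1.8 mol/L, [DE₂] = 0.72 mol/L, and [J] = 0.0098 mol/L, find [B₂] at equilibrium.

At equilibrium, K = [J]·[M]²·[AB₂]³ / ([A₂]·[DE₂]·[B₂]²) = 250.
(0.0098)·(1.8)²·(3.5)³ / ((0.0044)·(0.72)·([B₂])²) = 250
[B₂]² = 1.72 ⇒ [B₂] = 1.3 mol/L

[B₂] = 1.3 mol/L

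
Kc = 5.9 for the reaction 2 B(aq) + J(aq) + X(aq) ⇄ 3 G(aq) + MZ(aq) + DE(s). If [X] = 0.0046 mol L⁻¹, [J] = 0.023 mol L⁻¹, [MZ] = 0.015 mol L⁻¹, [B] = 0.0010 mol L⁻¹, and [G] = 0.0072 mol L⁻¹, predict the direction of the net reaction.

(DE is a pure solid — omitted from Qc.)
Qc = [G]³·[MZ] / ([B]²·[J]·[X]) = (0.0072)³·(0.015) / ((0.0010)²·(0.023)·(0.0046)) = 53
Qc = 53 > Kc = 5.9, so the reverse reaction proceeds.

reverse (toward reactants)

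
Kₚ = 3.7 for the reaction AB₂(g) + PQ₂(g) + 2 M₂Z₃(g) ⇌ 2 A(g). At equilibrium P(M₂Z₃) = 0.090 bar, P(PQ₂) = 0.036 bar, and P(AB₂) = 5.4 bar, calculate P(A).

P(A) = 0.076 bar

At equilibrium, Kₚ = P(A)² / (P(AB₂)·P(PQ₂)·P(M₂Z₃)²) = 3.7.
(P(A))² / ((5.4)·(0.036)·(0.090)²) = 3.7
P(A)² = 0.00583 ⇒ P(A) = 0.076 bar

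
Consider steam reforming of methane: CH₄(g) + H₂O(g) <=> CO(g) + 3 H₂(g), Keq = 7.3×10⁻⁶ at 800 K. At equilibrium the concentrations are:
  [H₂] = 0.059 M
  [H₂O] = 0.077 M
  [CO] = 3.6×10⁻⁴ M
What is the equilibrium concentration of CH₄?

[CH₄] = 0.13 M

At equilibrium, Keq = [CO]·[H₂]³ / ([CH₄]·[H₂O]) = 7.3×10⁻⁶.
(3.6×10⁻⁴)·(0.059)³ / (([CH₄])·(0.077)) = 7.3×10⁻⁶
[CH₄] = 0.132 = 0.13 M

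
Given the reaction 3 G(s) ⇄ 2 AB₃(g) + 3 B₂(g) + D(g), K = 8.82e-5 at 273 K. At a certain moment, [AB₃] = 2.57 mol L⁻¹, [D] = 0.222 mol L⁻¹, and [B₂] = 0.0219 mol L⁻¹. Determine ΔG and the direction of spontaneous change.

(G is a pure solid — omitted from Q.)
Q = [AB₃]²·[B₂]³·[D] = (2.57)²·(0.0219)³·(0.222) = 1.54e-5
ΔG = RT ln(Q/K) = (8.314 J mol⁻¹ K⁻¹)(273 K) × ln(1.54e-5/8.82e-5)
   = (2.270 kJ/mol)(-1.745) = -3.96 kJ/mol
ΔG < 0, so the forward reaction is spontaneous (proceeds forward).

ΔG = -3.96 kJ/mol; the forward reaction is spontaneous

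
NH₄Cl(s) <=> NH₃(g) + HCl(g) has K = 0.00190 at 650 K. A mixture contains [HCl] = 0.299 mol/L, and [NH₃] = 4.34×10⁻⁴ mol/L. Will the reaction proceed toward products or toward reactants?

forward (toward products)

(NH₄Cl is a pure solid — omitted from Q.)
Q = [NH₃]·[HCl] = (4.34×10⁻⁴)·(0.299) = 1.30×10⁻⁴
Q = 1.30×10⁻⁴ < K = 0.00190, so the forward reaction proceeds.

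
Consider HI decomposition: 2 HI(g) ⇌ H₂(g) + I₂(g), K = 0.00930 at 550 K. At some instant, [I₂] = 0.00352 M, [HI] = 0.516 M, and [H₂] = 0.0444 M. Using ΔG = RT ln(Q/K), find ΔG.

ΔG = -12.6 kJ/mol

Q = [H₂]·[I₂] / [HI]² = (0.0444)·(0.00352) / (0.516)² = 5.87×10⁻⁴
ΔG = RT ln(Q/K) = (8.314 J mol⁻¹ K⁻¹)(550 K) × ln(5.87×10⁻⁴/0.00930)
   = (4.573 kJ/mol)(-2.763) = -12.6 kJ/mol
ΔG < 0, so the forward reaction is spontaneous (proceeds forward).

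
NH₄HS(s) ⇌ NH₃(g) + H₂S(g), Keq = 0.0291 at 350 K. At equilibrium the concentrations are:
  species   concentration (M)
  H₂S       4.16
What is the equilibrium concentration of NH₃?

(NH₄HS is a pure solid — omitted from Keq.)
At equilibrium, Keq = [NH₃]·[H₂S] = 0.0291.
([NH₃])·(4.16) = 0.0291
[NH₃] = 0.00700 M

[NH₃] = 0.00700 M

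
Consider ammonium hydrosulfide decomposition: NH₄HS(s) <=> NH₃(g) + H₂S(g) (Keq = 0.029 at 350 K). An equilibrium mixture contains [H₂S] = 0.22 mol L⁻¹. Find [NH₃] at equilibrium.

[NH₃] = 0.13 mol L⁻¹

(NH₄HS is a pure solid — omitted from Keq.)
At equilibrium, Keq = [NH₃]·[H₂S] = 0.029.
([NH₃])·(0.22) = 0.029
[NH₃] = 0.132 = 0.13 mol L⁻¹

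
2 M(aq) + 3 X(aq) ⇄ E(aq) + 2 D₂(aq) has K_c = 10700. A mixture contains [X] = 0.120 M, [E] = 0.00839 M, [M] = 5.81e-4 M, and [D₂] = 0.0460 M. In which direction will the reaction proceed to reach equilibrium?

to the left

Q_c = [E]·[D₂]² / ([M]²·[X]³) = (0.00839)·(0.0460)² / ((5.81e-4)²·(0.120)³) = 30400
Q_c = 30400 > K_c = 10700, so the reverse reaction proceeds.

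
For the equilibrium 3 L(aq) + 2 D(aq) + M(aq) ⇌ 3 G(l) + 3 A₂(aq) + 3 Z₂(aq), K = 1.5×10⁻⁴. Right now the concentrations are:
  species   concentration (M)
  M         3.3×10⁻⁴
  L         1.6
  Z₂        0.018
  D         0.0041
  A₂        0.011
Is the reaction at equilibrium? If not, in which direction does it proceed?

(G is a pure liquid — omitted from Q.)
Q = [A₂]³·[Z₂]³ / ([L]³·[D]²·[M]) = (0.011)³·(0.018)³ / ((1.6)³·(0.0041)²·(3.3×10⁻⁴)) = 3.4×10⁻⁴
Q = 3.4×10⁻⁴ > K = 1.5×10⁻⁴, so the reverse reaction proceeds.

in the reverse direction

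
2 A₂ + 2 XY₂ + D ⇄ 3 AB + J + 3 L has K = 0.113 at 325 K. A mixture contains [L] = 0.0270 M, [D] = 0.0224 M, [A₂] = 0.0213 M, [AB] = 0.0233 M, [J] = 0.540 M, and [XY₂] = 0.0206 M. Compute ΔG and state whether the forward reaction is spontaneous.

Q = [AB]³·[J]·[L]³ / ([A₂]²·[XY₂]²·[D]) = (0.0233)³·(0.540)·(0.0270)³ / ((0.0213)²·(0.0206)²·(0.0224)) = 0.0312
ΔG = RT ln(Q/K) = (8.314 J mol⁻¹ K⁻¹)(325 K) × ln(0.0312/0.113)
   = (2.702 kJ/mol)(-1.287) = -3.48 kJ/mol
ΔG < 0, so the forward reaction is spontaneous (proceeds forward).

ΔG = -3.48 kJ/mol; the forward reaction is spontaneous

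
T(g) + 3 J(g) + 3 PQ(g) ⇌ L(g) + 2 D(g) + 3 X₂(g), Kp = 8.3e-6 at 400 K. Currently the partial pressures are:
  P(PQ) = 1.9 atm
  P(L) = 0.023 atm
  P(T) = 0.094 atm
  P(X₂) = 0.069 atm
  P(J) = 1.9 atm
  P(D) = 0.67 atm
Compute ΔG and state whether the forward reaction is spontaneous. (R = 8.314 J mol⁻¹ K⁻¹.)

ΔG = -7.92 kJ/mol; the forward reaction is spontaneous

Qp = P(L)·P(D)²·P(X₂)³ / (P(T)·P(J)³·P(PQ)³) = (0.023)·(0.67)²·(0.069)³ / ((0.094)·(1.9)³·(1.9)³) = 7.67e-7
ΔG = RT ln(Qp/Kp) = (8.314 J mol⁻¹ K⁻¹)(400 K) × ln(7.67e-7/8.3e-6)
   = (3.326 kJ/mol)(-2.382) = -7.92 kJ/mol
ΔG < 0, so the forward reaction is spontaneous (proceeds forward).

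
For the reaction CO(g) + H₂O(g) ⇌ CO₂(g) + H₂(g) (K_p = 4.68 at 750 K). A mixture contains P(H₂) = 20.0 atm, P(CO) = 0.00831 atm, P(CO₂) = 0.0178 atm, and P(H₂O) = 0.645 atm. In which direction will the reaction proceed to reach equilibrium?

to the left

Q_p = P(CO₂)·P(H₂) / (P(CO)·P(H₂O)) = (0.0178)·(20.0) / ((0.00831)·(0.645)) = 66.4
Q_p = 66.4 > K_p = 4.68, so the reverse reaction proceeds.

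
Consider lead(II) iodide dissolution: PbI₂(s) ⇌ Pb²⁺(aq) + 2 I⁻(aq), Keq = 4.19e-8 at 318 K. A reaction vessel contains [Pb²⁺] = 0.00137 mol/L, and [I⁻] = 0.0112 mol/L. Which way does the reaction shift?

(PbI₂ is a pure solid — omitted from Q.)
Q = [Pb²⁺]·[I⁻]² = (0.00137)·(0.0112)² = 1.72e-7
Q = 1.72e-7 > Keq = 4.19e-8, so the reverse reaction proceeds.

to the left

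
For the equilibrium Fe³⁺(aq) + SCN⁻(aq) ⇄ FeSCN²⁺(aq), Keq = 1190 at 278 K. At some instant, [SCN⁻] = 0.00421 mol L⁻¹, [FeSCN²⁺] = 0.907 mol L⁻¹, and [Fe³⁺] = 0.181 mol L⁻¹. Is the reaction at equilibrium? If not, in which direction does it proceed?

Q = [FeSCN²⁺] / ([Fe³⁺]·[SCN⁻]) = (0.907) / ((0.181)·(0.00421)) = 1190
Q = 1190 = Keq, so the system is already at equilibrium.

no net change (already at equilibrium)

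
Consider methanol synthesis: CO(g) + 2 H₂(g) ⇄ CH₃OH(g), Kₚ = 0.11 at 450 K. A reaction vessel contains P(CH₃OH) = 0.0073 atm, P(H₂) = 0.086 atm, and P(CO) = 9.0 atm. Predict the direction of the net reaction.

at equilibrium

Qₚ = P(CH₃OH) / (P(CO)·P(H₂)²) = (0.0073) / ((9.0)·(0.086)²) = 0.11
Qₚ = 0.11 = Kₚ, so the system is already at equilibrium.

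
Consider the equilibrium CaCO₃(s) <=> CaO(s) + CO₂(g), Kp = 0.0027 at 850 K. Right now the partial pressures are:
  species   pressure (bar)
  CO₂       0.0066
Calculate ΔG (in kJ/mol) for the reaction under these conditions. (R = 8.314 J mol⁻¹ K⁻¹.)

ΔG = 6.32 kJ/mol

(CaCO₃, CaO are pure solids — omitted from Qp.)
Qp = P(CO₂) = 0.00660
ΔG = RT ln(Qp/Kp) = (8.314 J mol⁻¹ K⁻¹)(850 K) × ln(0.00660/0.0027)
   = (7.067 kJ/mol)(0.8938) = 6.32 kJ/mol
ΔG > 0, so the forward reaction is non-spontaneous (proceeds in reverse).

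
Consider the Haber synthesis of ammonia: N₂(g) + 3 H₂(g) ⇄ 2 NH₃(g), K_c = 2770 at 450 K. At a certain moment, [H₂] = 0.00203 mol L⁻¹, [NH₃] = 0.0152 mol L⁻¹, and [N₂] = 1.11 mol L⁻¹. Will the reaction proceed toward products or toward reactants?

in the reverse direction

Q_c = [NH₃]² / ([N₂]·[H₂]³) = (0.0152)² / ((1.11)·(0.00203)³) = 24900
Q_c = 24900 > K_c = 2770, so the reverse reaction proceeds.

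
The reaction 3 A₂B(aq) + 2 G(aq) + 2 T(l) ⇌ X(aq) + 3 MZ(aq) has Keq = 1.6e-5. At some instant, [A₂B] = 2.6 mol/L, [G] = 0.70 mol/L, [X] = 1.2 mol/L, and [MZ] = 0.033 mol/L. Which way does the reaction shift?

forward (toward products)

(T is a pure liquid — omitted from Q.)
Q = [X]·[MZ]³ / ([A₂B]³·[G]²) = (1.2)·(0.033)³ / ((2.6)³·(0.70)²) = 5.0e-6
Q = 5.0e-6 < Keq = 1.6e-5, so the forward reaction proceeds.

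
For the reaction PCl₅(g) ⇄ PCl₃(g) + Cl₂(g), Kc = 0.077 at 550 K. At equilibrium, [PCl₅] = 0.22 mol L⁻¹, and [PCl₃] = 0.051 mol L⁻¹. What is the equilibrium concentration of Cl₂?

At equilibrium, Kc = [PCl₃]·[Cl₂] / [PCl₅] = 0.077.
(0.051)·([Cl₂]) / (0.22) = 0.077
[Cl₂] = 0.332 = 0.33 mol L⁻¹

[Cl₂] = 0.33 mol L⁻¹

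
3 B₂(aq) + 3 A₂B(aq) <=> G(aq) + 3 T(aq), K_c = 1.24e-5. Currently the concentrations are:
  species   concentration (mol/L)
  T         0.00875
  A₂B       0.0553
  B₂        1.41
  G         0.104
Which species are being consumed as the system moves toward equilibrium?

G, T (products)

Q_c = [G]·[T]³ / ([B₂]³·[A₂B]³) = (0.104)·(0.00875)³ / ((1.41)³·(0.0553)³) = 1.47e-4
Q_c = 1.47e-4 > K_c = 1.24e-5: net reverse reaction.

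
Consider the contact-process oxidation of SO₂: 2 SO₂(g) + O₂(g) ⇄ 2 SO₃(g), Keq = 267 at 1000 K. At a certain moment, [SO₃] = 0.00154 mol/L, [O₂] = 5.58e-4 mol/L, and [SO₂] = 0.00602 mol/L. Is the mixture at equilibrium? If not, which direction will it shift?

Q = [SO₃]² / ([SO₂]²·[O₂]) = (0.00154)² / ((0.00602)²·(5.58e-4)) = 117
Q = 117 < Keq = 267: net forward reaction.

no; Q < K, reaction proceeds forward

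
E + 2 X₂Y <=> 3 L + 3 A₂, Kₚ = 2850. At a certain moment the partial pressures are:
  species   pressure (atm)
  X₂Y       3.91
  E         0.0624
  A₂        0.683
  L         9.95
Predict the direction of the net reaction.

Qₚ = P(L)³·P(A₂)³ / (P(E)·P(X₂Y)²) = (9.95)³·(0.683)³ / ((0.0624)·(3.91)²) = 329
Qₚ = 329 < Kₚ = 2850, so the forward reaction proceeds.

in the forward direction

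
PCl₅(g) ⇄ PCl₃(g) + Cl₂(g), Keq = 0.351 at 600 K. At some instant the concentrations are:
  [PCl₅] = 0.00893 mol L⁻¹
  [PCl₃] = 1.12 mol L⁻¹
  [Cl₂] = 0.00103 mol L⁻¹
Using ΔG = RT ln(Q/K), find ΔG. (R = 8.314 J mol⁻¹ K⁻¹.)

ΔG = -4.99 kJ/mol

Q = [PCl₃]·[Cl₂] / [PCl₅] = (1.12)·(0.00103) / (0.00893) = 0.129
ΔG = RT ln(Q/Keq) = (8.314 J mol⁻¹ K⁻¹)(600 K) × ln(0.129/0.351)
   = (4.988 kJ/mol)(-1.001) = -4.99 kJ/mol
ΔG < 0, so the forward reaction is spontaneous (proceeds forward).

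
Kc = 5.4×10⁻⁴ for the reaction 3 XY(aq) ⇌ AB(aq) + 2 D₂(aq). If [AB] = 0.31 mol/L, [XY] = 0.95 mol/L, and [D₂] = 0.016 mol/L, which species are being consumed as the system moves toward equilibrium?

Qc = [AB]·[D₂]² / [XY]³ = (0.31)·(0.016)² / (0.95)³ = 9.3×10⁻⁵
Qc = 9.3×10⁻⁵ < Kc = 5.4×10⁻⁴: net forward reaction.

XY (reactants)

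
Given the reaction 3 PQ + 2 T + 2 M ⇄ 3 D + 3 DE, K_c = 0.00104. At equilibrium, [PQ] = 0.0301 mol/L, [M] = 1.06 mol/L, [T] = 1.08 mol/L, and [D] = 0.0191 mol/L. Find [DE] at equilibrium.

At equilibrium, K_c = [D]³·[DE]³ / ([PQ]³·[T]²·[M]²) = 0.00104.
(0.0191)³·([DE])³ / ((0.0301)³·(1.08)²·(1.06)²) = 0.00104
[DE]³ = 0.00533 ⇒ [DE] = 0.175 mol/L

[DE] = 0.175 mol/L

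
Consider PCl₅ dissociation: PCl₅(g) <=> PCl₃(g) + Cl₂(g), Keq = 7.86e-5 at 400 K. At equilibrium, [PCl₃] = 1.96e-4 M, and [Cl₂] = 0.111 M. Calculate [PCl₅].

At equilibrium, Keq = [PCl₃]·[Cl₂] / [PCl₅] = 7.86e-5.
(1.96e-4)·(0.111) / ([PCl₅]) = 7.86e-5
[PCl₅] = 0.277 M

[PCl₅] = 0.277 M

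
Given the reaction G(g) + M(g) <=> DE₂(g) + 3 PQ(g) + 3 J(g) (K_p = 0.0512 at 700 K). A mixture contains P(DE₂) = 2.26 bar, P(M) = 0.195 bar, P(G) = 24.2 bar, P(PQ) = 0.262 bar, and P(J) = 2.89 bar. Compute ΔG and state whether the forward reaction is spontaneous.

Q_p = P(DE₂)·P(PQ)³·P(J)³ / (P(G)·P(M)) = (2.26)·(0.262)³·(2.89)³ / ((24.2)·(0.195)) = 0.208
ΔG = RT ln(Q_p/K_p) = (8.314 J mol⁻¹ K⁻¹)(700 K) × ln(0.208/0.0512)
   = (5.820 kJ/mol)(1.402) = 8.16 kJ/mol
ΔG > 0, so the forward reaction is non-spontaneous (proceeds in reverse).

ΔG = 8.16 kJ/mol; the forward reaction is non-spontaneous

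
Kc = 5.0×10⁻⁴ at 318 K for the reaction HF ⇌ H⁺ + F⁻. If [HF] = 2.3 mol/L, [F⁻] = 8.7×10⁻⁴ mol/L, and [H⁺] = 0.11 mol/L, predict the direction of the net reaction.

toward products

Qc = [H⁺]·[F⁻] / [HF] = (0.11)·(8.7×10⁻⁴) / (2.3) = 4.2×10⁻⁵
Qc = 4.2×10⁻⁵ < Kc = 5.0×10⁻⁴, so the forward reaction proceeds.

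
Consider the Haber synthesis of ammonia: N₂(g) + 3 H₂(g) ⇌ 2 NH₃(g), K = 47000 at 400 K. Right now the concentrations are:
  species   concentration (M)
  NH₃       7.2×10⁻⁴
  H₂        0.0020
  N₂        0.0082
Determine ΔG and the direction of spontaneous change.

Q = [NH₃]² / ([N₂]·[H₂]³) = (7.2×10⁻⁴)² / ((0.0082)·(0.0020)³) = 7900
ΔG = RT ln(Q/K) = (8.314 J mol⁻¹ K⁻¹)(400 K) × ln(7900/47000)
   = (3.326 kJ/mol)(-1.783) = -5.93 kJ/mol
ΔG < 0, so the forward reaction is spontaneous (proceeds forward).

ΔG = -5.93 kJ/mol; the forward reaction is spontaneous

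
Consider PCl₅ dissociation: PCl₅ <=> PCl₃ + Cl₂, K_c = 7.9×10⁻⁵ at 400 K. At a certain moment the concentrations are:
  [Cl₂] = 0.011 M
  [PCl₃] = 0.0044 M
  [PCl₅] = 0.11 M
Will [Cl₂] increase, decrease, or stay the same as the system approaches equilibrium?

Q_c = [PCl₃]·[Cl₂] / [PCl₅] = (0.0044)·(0.011) / (0.11) = 4.4×10⁻⁴
Q_c = 4.4×10⁻⁴ > K_c = 7.9×10⁻⁵: net reverse reaction.
Cl₂ is a product, so it decreases.

decrease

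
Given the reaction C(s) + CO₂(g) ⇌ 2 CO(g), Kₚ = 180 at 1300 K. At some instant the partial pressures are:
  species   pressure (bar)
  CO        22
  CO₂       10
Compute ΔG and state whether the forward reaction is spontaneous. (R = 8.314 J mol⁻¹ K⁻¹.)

ΔG = -14.2 kJ/mol; the forward reaction is spontaneous

(C is a pure solid — omitted from Qₚ.)
Qₚ = P(CO)² / P(CO₂) = (22)² / (10) = 48.4
ΔG = RT ln(Qₚ/Kₚ) = (8.314 J mol⁻¹ K⁻¹)(1300 K) × ln(48.4/180)
   = (10.81 kJ/mol)(-1.313) = -14.2 kJ/mol
ΔG < 0, so the forward reaction is spontaneous (proceeds forward).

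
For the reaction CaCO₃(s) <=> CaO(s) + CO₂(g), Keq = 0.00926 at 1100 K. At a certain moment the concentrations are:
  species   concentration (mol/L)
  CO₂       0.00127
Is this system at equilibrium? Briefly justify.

no; Q < K, reaction proceeds forward

(CaCO₃, CaO are pure solids — omitted from Q.)
Q = [CO₂] = 0.00127
Q = 0.00127 < Keq = 0.00926: net forward reaction.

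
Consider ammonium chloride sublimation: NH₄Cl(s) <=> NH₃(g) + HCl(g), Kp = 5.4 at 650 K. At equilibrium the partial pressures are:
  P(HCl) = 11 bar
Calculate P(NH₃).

P(NH₃) = 0.49 bar

(NH₄Cl is a pure solid — omitted from Kp.)
At equilibrium, Kp = P(NH₃)·P(HCl) = 5.4.
(P(NH₃))·(11) = 5.4
P(NH₃) = 0.491 = 0.49 bar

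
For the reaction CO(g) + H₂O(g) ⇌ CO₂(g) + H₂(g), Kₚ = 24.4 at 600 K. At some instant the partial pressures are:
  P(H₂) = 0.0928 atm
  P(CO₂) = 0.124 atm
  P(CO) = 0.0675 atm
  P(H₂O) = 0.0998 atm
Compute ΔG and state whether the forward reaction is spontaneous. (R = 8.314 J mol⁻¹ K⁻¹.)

ΔG = -13.3 kJ/mol; the forward reaction is spontaneous

Qₚ = P(CO₂)·P(H₂) / (P(CO)·P(H₂O)) = (0.124)·(0.0928) / ((0.0675)·(0.0998)) = 1.71
ΔG = RT ln(Qₚ/Kₚ) = (8.314 J mol⁻¹ K⁻¹)(600 K) × ln(1.71/24.4)
   = (4.988 kJ/mol)(-2.658) = -13.3 kJ/mol
ΔG < 0, so the forward reaction is spontaneous (proceeds forward).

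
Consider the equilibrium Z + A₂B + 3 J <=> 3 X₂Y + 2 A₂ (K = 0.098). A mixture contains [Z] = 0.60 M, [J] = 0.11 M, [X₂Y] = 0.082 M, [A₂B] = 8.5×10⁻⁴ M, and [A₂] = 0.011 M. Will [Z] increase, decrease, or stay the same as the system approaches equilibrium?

Q = [X₂Y]³·[A₂]² / ([Z]·[A₂B]·[J]³) = (0.082)³·(0.011)² / ((0.60)·(8.5×10⁻⁴)·(0.11)³) = 0.098
Q = 0.098 = K; the system is at equilibrium.

stay the same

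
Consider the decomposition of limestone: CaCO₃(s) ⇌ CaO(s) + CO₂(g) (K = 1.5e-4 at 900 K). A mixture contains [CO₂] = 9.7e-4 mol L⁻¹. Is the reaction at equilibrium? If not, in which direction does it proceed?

(CaCO₃, CaO are pure solids — omitted from Q.)
Q = [CO₂] = 9.7e-4
Q = 9.7e-4 > K = 1.5e-4, so the reverse reaction proceeds.

reverse (toward reactants)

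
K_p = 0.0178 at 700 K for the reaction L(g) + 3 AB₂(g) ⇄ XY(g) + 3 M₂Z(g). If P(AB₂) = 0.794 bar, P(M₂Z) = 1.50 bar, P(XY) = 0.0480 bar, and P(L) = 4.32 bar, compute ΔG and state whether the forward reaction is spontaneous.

ΔG = 8.36 kJ/mol; the forward reaction is non-spontaneous

Q_p = P(XY)·P(M₂Z)³ / (P(L)·P(AB₂)³) = (0.0480)·(1.50)³ / ((4.32)·(0.794)³) = 0.0749
ΔG = RT ln(Q_p/K_p) = (8.314 J mol⁻¹ K⁻¹)(700 K) × ln(0.0749/0.0178)
   = (5.820 kJ/mol)(1.437) = 8.36 kJ/mol
ΔG > 0, so the forward reaction is non-spontaneous (proceeds in reverse).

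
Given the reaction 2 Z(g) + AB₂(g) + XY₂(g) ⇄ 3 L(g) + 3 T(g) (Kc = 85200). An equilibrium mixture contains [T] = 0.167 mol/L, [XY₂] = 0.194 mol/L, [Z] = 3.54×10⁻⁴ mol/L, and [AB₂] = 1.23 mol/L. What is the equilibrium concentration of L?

[L] = 0.818 mol/L

At equilibrium, Kc = [L]³·[T]³ / ([Z]²·[AB₂]·[XY₂]) = 85200.
([L])³·(0.167)³ / ((3.54×10⁻⁴)²·(1.23)·(0.194)) = 85200
[L]³ = 0.547 ⇒ [L] = 0.818 mol/L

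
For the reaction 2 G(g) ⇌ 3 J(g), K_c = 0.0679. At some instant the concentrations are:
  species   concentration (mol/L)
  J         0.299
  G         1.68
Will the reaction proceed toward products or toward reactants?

in the forward direction

Q_c = [J]³ / [G]² = (0.299)³ / (1.68)² = 0.00947
Q_c = 0.00947 < K_c = 0.0679, so the forward reaction proceeds.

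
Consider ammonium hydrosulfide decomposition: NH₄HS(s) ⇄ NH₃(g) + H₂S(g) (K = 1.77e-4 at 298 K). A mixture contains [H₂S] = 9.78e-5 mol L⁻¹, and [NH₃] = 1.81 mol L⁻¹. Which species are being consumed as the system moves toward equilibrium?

none (at equilibrium)

(NH₄HS is a pure solid — omitted from Q.)
Q = [NH₃]·[H₂S] = (1.81)·(9.78e-5) = 1.77e-4
Q = 1.77e-4 = K; the system is at equilibrium.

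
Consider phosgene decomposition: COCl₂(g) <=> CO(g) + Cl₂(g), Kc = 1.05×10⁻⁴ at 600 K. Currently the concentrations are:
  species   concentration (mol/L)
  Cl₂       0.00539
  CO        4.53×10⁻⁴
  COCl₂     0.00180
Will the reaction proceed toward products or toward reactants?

Qc = [CO]·[Cl₂] / [COCl₂] = (4.53×10⁻⁴)·(0.00539) / (0.00180) = 0.00136
Qc = 0.00136 > Kc = 1.05×10⁻⁴, so the reverse reaction proceeds.

in the reverse direction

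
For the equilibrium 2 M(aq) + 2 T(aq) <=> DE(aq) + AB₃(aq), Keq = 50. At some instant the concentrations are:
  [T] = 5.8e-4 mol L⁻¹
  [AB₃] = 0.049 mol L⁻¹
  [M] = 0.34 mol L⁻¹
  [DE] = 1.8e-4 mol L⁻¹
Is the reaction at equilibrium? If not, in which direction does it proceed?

reverse (toward reactants)

Q = [DE]·[AB₃] / ([M]²·[T]²) = (1.8e-4)·(0.049) / ((0.34)²·(5.8e-4)²) = 230
Q = 230 > Keq = 50, so the reverse reaction proceeds.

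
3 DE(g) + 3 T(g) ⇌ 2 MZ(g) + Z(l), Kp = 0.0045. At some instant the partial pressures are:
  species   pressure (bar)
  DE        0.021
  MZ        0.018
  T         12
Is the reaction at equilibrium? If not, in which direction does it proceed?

in the reverse direction

(Z is a pure liquid — omitted from Qp.)
Qp = P(MZ)² / (P(DE)³·P(T)³) = (0.018)² / ((0.021)³·(12)³) = 0.020
Qp = 0.020 > Kp = 0.0045, so the reverse reaction proceeds.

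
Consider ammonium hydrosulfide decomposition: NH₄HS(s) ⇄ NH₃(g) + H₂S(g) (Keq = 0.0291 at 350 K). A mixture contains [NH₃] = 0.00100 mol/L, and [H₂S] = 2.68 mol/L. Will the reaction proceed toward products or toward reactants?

(NH₄HS is a pure solid — omitted from Q.)
Q = [NH₃]·[H₂S] = (0.00100)·(2.68) = 0.00268
Q = 0.00268 < Keq = 0.0291, so the forward reaction proceeds.

toward products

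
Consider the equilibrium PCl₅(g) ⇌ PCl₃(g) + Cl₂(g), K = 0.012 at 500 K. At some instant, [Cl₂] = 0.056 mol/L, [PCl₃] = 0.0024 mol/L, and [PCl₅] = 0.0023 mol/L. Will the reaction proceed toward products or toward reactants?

reverse (toward reactants)

Q = [PCl₃]·[Cl₂] / [PCl₅] = (0.0024)·(0.056) / (0.0023) = 0.058
Q = 0.058 > K = 0.012, so the reverse reaction proceeds.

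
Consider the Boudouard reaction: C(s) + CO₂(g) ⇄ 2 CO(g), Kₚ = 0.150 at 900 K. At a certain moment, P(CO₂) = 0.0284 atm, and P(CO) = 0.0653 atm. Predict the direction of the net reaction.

neither direction; the system is at equilibrium

(C is a pure solid — omitted from Qₚ.)
Qₚ = P(CO)² / P(CO₂) = (0.0653)² / (0.0284) = 0.150
Qₚ = 0.150 = Kₚ, so the system is already at equilibrium.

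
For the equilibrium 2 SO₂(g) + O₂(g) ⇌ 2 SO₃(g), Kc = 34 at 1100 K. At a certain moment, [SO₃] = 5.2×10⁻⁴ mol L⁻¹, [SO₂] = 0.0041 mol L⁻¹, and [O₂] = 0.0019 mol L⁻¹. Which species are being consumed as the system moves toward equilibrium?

SO₂, O₂ (reactants)

Qc = [SO₃]² / ([SO₂]²·[O₂]) = (5.2×10⁻⁴)² / ((0.0041)²·(0.0019)) = 8.5
Qc = 8.5 < Kc = 34: net forward reaction.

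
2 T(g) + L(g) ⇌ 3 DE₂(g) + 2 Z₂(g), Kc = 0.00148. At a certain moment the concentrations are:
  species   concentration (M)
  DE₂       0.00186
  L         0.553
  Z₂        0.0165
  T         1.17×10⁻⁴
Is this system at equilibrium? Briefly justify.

no; Q < K, reaction proceeds forward

Qc = [DE₂]³·[Z₂]² / ([T]²·[L]) = (0.00186)³·(0.0165)² / ((1.17×10⁻⁴)²·(0.553)) = 2.31×10⁻⁴
Qc = 2.31×10⁻⁴ < Kc = 0.00148: net forward reaction.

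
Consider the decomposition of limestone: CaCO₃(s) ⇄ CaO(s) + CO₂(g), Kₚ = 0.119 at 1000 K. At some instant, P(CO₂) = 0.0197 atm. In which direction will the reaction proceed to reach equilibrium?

in the forward direction

(CaCO₃, CaO are pure solids — omitted from Qₚ.)
Qₚ = P(CO₂) = 0.0197
Qₚ = 0.0197 < Kₚ = 0.119, so the forward reaction proceeds.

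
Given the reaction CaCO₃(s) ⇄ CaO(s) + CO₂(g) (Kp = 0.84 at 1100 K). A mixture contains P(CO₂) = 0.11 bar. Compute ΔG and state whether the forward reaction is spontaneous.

(CaCO₃, CaO are pure solids — omitted from Qp.)
Qp = P(CO₂) = 0.110
ΔG = RT ln(Qp/Kp) = (8.314 J mol⁻¹ K⁻¹)(1100 K) × ln(0.110/0.84)
   = (9.145 kJ/mol)(-2.033) = -18.6 kJ/mol
ΔG < 0, so the forward reaction is spontaneous (proceeds forward).

ΔG = -18.6 kJ/mol; the forward reaction is spontaneous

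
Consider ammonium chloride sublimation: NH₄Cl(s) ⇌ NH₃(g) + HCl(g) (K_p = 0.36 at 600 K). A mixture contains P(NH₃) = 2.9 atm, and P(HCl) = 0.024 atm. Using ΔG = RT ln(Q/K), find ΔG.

ΔG = -8.20 kJ/mol

(NH₄Cl is a pure solid — omitted from Q_p.)
Q_p = P(NH₃)·P(HCl) = (2.9)·(0.024) = 0.0696
ΔG = RT ln(Q_p/K_p) = (8.314 J mol⁻¹ K⁻¹)(600 K) × ln(0.0696/0.36)
   = (4.988 kJ/mol)(-1.643) = -8.20 kJ/mol
ΔG < 0, so the forward reaction is spontaneous (proceeds forward).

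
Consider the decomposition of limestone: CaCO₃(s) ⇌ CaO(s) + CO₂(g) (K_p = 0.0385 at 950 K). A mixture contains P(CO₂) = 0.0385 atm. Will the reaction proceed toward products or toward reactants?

(CaCO₃, CaO are pure solids — omitted from Q_p.)
Q_p = P(CO₂) = 0.0385
Q_p = 0.0385 = K_p, so the system is already at equilibrium.

neither direction; the system is at equilibrium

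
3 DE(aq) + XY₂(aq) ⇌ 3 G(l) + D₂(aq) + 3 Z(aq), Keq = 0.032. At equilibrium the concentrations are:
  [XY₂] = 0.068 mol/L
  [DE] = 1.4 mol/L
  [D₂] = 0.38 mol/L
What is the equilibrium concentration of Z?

[Z] = 0.25 mol/L

(G is a pure liquid — omitted from Keq.)
At equilibrium, Keq = [D₂]·[Z]³ / ([DE]³·[XY₂]) = 0.032.
(0.38)·([Z])³ / ((1.4)³·(0.068)) = 0.032
[Z]³ = 0.0157 ⇒ [Z] = 0.25 mol/L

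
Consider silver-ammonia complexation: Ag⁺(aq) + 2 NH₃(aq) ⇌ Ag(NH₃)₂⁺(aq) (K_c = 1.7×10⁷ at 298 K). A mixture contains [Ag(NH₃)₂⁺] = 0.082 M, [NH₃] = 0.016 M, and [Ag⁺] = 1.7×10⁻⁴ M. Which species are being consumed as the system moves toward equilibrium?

Ag⁺, NH₃ (reactants)

Q_c = [Ag(NH₃)₂⁺] / ([Ag⁺]·[NH₃]²) = (0.082) / ((1.7×10⁻⁴)·(0.016)²) = 1.9×10⁶
Q_c = 1.9×10⁶ < K_c = 1.7×10⁷: net forward reaction.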